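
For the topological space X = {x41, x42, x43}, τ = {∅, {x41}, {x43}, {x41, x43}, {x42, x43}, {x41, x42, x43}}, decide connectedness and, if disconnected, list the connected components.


(X, τ) is disconnected; components = [{x41}, {x42, x43}].

Find clopen sets (U ∈ τ with X ∖ U ∈ τ):
  U = ∅, X ∖ U = {x41, x42, x43} — both open, so U is clopen.
  U = {x41}, X ∖ U = {x42, x43} — both open, so U is clopen.
  U = {x42, x43}, X ∖ U = {x41} — both open, so U is clopen.
  U = {x41, x42, x43}, X ∖ U = ∅ — both open, so U is clopen.
Nontrivial clopen(s) exist: e.g. {x41}. So (X, τ) is disconnected.
Compute connected components by grouping points that agree on all clopens:
  component: {x41}
  component: {x42, x43}


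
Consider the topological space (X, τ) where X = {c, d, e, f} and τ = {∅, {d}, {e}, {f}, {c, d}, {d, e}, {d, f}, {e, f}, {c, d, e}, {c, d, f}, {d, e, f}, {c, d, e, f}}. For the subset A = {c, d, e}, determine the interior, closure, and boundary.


int(A) = {c, d, e}, cl(A) = {c, d, e}, ∂A = ∅.

Closed sets in (X, τ) are complements of opens:
  closed(X, τ) = {∅, {c}, {e}, {f}, {c, d}, {c, e}, {c, f}, {e, f}, {c, d, e}, {c, d, f}, {c, e, f}, {c, d, e, f}}.
int(A) = ⋃ {U ∈ τ : U ⊆ A}. Opens contained in A: ∅, {d}, {e}, {c, d}, {d, e}, {c, d, e}.
Taking the union of these: int(A) = {c, d, e}.
cl(A) = ⋂ {C closed : A ⊆ C}. Closed sets containing A: {c, d, e}, {c, d, e, f}.
Intersecting these: cl(A) = {c, d, e}.
∂A = cl(A) ∖ int(A) = {c, d, e} ∖ {c, d, e} = ∅.


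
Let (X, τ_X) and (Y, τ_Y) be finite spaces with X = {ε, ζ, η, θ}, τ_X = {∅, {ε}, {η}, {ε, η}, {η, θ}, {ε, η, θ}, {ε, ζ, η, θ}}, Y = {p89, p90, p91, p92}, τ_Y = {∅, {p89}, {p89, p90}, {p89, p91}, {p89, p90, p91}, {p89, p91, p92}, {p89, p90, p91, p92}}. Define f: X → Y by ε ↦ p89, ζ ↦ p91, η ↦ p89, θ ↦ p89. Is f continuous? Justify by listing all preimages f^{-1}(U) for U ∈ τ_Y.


f IS continuous.

Compute f^{-1}(U) for each U ∈ τ_Y:
  U = ∅: f^{-1}(U) = ∅ ∈ τ_X ✓.
  U = {p89}: f^{-1}(U) = {ε, η, θ} ∈ τ_X ✓.
  U = {p89, p90}: f^{-1}(U) = {ε, η, θ} ∈ τ_X ✓.
  U = {p89, p91}: f^{-1}(U) = {ε, ζ, η, θ} ∈ τ_X ✓.
  U = {p89, p90, p91}: f^{-1}(U) = {ε, ζ, η, θ} ∈ τ_X ✓.
  U = {p89, p91, p92}: f^{-1}(U) = {ε, ζ, η, θ} ∈ τ_X ✓.
  U = {p89, p90, p91, p92}: f^{-1}(U) = {ε, ζ, η, θ} ∈ τ_X ✓.
Every preimage lies in τ_X, so f IS continuous.


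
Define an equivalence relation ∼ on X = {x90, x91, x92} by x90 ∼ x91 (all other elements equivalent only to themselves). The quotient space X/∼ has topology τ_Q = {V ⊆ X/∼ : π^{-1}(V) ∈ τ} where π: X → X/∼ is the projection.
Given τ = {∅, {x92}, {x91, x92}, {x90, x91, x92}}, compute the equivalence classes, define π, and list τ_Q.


X/∼ = {[x90=x91], [x92]}; |τ_Q| = 3.

Equivalence classes: [x90=x91], [x92].
Quotient map π: X → X/∼ sends x90 ↦ [x90=x91], x91 ↦ [x90=x91], x92 ↦ [x92].
For each subset V ⊆ X/∼, compute π^{-1}(V) ⊆ X and check whether π^{-1}(V) ∈ τ. V is open in τ_Q iff π^{-1}(V) ∈ τ.
  V = {}: π^{-1}(V) = ∅ ∈ τ ✓.
  V = {[x90=x91]}: π^{-1}(V) = {x90, x91} ∉ τ ✗.
  V = {[x92]}: π^{-1}(V) = {x92} ∈ τ ✓.
  V = {[x90=x91], [x92]}: π^{-1}(V) = {x90, x91, x92} ∈ τ ✓.
Open sets in the quotient: τ_Q = {{}, {[x92]}, {[x90=x91], [x92]}} (3 elements).


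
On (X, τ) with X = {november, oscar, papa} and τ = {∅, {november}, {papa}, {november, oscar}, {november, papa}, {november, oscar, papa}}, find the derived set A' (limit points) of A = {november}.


A' = {oscar}

For each x ∈ X, list the open sets U ∈ τ with x ∈ U, then check whether U ∩ (A ∖ {x}) ≠ ∅ for every such U.
  x = november: open {november} ∋ x has {november} ∩ (A ∖ {november}) = ∅, so x is NOT a limit point.
  x = oscar: opens ∋ x are {november, oscar}, {november, oscar, papa}; each meets A ∖ {oscar}, so x IS a limit point.
  x = papa: open {papa} ∋ x has {papa} ∩ (A ∖ {papa}) = ∅, so x is NOT a limit point.
Collecting: A' = {oscar}.


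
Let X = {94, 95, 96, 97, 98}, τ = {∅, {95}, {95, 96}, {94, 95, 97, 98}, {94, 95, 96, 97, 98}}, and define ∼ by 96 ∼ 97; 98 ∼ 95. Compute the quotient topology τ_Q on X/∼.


X/∼ = {[94], [95=98], [96=97]}; |τ_Q| = 2.

Equivalence classes: [94], [95=98], [96=97].
Quotient map π: X → X/∼ sends 94 ↦ [94], 95 ↦ [95=98], 96 ↦ [96=97], 97 ↦ [96=97], 98 ↦ [95=98].
For each subset V ⊆ X/∼, compute π^{-1}(V) ⊆ X and check whether π^{-1}(V) ∈ τ. V is open in τ_Q iff π^{-1}(V) ∈ τ.
  V = {}: π^{-1}(V) = ∅ ∈ τ ✓.
  V = {[94]}: π^{-1}(V) = {94} ∉ τ ✗.
  V = {[95=98]}: π^{-1}(V) = {95, 98} ∉ τ ✗.
  V = {[94], [95=98]}: π^{-1}(V) = {94, 95, 98} ∉ τ ✗.
  V = {[96=97]}: π^{-1}(V) = {96, 97} ∉ τ ✗.
  V = {[94], [96=97]}: π^{-1}(V) = {94, 96, 97} ∉ τ ✗.
  V = {[95=98], [96=97]}: π^{-1}(V) = {95, 96, 97, 98} ∉ τ ✗.
  V = {[94], [95=98], [96=97]}: π^{-1}(V) = {94, 95, 96, 97, 98} ∈ τ ✓.
Open sets in the quotient: τ_Q = {{}, {[94], [95=98], [96=97]}} (2 elements).


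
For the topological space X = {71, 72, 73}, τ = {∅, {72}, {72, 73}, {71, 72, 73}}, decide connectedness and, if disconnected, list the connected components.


(X, τ) is connected.

Find clopen sets (U ∈ τ with X ∖ U ∈ τ):
  U = ∅, X ∖ U = {71, 72, 73} — both open, so U is clopen.
  U = {71, 72, 73}, X ∖ U = ∅ — both open, so U is clopen.
Only trivial clopens (∅ and X) exist, so (X, τ) is connected.
Compute connected components by grouping points that agree on all clopens:
  component: {71, 72, 73}


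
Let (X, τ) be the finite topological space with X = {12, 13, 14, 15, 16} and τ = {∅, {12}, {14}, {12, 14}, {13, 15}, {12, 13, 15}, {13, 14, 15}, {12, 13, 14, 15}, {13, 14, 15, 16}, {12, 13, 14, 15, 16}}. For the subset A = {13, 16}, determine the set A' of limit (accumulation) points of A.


A' = {15, 16}

For each x ∈ X, list the open sets U ∈ τ with x ∈ U, then check whether U ∩ (A ∖ {x}) ≠ ∅ for every such U.
  x = 12: open {12} ∋ x has {12} ∩ (A ∖ {12}) = ∅, so x is NOT a limit point.
  x = 13: open {13, 15} ∋ x has {13, 15} ∩ (A ∖ {13}) = ∅, so x is NOT a limit point.
  x = 14: open {14} ∋ x has {14} ∩ (A ∖ {14}) = ∅, so x is NOT a limit point.
  x = 15: opens ∋ x are {13, 15}, {12, 13, 15}, {13, 14, 15}, {12, 13, 14, 15}, {13, 14, 15, 16}, {12, 13, 14, 15, 16}; each meets A ∖ {15}, so x IS a limit point.
  x = 16: opens ∋ x are {13, 14, 15, 16}, {12, 13, 14, 15, 16}; each meets A ∖ {16}, so x IS a limit point.
Collecting: A' = {15, 16}.


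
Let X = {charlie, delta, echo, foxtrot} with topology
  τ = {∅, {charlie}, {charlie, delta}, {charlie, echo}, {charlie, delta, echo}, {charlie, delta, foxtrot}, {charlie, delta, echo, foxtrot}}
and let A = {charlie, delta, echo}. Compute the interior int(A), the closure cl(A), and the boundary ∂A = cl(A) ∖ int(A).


int(A) = {charlie, delta, echo}, cl(A) = {charlie, delta, echo, foxtrot}, ∂A = {foxtrot}.

Closed sets in (X, τ) are complements of opens:
  closed(X, τ) = {∅, {echo}, {foxtrot}, {delta, foxtrot}, {echo, foxtrot}, {delta, echo, foxtrot}, {charlie, delta, echo, foxtrot}}.
int(A) = ⋃ {U ∈ τ : U ⊆ A}. Opens contained in A: ∅, {charlie}, {charlie, delta}, {charlie, echo}, {charlie, delta, echo}.
Taking the union of these: int(A) = {charlie, delta, echo}.
cl(A) = ⋂ {C closed : A ⊆ C}. Closed sets containing A: {charlie, delta, echo, foxtrot}.
Intersecting these: cl(A) = {charlie, delta, echo, foxtrot}.
∂A = cl(A) ∖ int(A) = {charlie, delta, echo, foxtrot} ∖ {charlie, delta, echo} = {foxtrot}.


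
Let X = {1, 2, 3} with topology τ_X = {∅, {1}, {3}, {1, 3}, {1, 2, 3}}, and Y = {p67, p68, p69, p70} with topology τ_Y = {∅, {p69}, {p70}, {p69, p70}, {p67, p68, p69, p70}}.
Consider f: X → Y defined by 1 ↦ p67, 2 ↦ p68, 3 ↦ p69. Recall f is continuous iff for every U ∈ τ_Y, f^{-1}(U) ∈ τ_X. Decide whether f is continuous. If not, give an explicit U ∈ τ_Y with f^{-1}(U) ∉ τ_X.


f IS continuous.

Compute f^{-1}(U) for each U ∈ τ_Y:
  U = ∅: f^{-1}(U) = ∅ ∈ τ_X ✓.
  U = {p69}: f^{-1}(U) = {3} ∈ τ_X ✓.
  U = {p70}: f^{-1}(U) = ∅ ∈ τ_X ✓.
  U = {p69, p70}: f^{-1}(U) = {3} ∈ τ_X ✓.
  U = {p67, p68, p69, p70}: f^{-1}(U) = {1, 2, 3} ∈ τ_X ✓.
Every preimage lies in τ_X, so f IS continuous.


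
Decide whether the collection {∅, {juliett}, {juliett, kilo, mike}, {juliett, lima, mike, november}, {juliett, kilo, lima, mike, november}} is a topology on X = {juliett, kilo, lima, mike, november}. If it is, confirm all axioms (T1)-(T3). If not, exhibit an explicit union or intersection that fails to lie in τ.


τ is NOT a topology on X.

Axiom (T1): ∅ ∈ τ? Yes; X ∈ τ? Yes.
Axiom (T2/T3): check pairwise unions and intersections of members of τ.
Counterexample for (T3): {juliett, kilo, mike} ∩ {juliett, lima, mike, november} = {juliett, mike} ∉ τ. Therefore τ is NOT a topology.


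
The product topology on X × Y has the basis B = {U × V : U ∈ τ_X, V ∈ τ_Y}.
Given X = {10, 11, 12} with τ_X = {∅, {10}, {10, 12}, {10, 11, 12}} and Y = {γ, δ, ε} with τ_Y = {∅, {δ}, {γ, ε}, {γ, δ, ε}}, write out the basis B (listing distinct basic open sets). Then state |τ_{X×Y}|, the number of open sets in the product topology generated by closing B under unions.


Basis B = {∅ × ∅, {10} × {δ}, {10} × {γ, ε}, {10, 12} × {δ}, {10} × {γ, δ, ε}, {10, 11, 12} × {δ}, {10, 12} × {γ, ε}, {10, 12} × {γ, δ, ε}, {10, 11, 12} × {γ, ε}, {10, 11, 12} × {γ, δ, ε}}; |τ_{X×Y}| = 16.

Enumerate products U × V with U ∈ τ_X, V ∈ τ_Y (deduplicated):
  ∅ × ∅ = {} (∅)
  {10} × {δ} = {(10,δ)}
  {10} × {γ, ε} = {(10,γ), (10,ε)}
  {10, 12} × {δ} = {(10,δ), (12,δ)}
  {10} × {γ, δ, ε} = {(10,γ), (10,δ), (10,ε)}
  {10, 11, 12} × {δ} = {(10,δ), (11,δ), (12,δ)}
  {10, 12} × {γ, ε} = {(10,γ), (10,ε), (12,γ), (12,ε)}
  {10, 12} × {γ, δ, ε} = {(10,γ), (10,δ), (10,ε), (12,γ), (12,δ), (12,ε)}
  {10, 11, 12} × {γ, ε} = {(10,γ), (10,ε), (11,γ), (11,ε), (12,γ), (12,ε)}
  {10, 11, 12} × {γ, δ, ε} = {(10,γ), (10,δ), (10,ε), (11,γ), (11,δ), (11,ε), (12,γ), (12,δ), (12,ε)}
These 10 distinct sets form the basis B.
Close under arbitrary unions to get τ_{X×Y}; counting gives |τ_{X×Y}| = 16.


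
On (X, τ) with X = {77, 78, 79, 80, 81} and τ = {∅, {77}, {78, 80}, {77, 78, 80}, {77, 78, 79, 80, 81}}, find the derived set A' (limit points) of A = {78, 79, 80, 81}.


A' = {78, 79, 80, 81}

For each x ∈ X, list the open sets U ∈ τ with x ∈ U, then check whether U ∩ (A ∖ {x}) ≠ ∅ for every such U.
  x = 77: open {77} ∋ x has {77} ∩ (A ∖ {77}) = ∅, so x is NOT a limit point.
  x = 78: opens ∋ x are {78, 80}, {77, 78, 80}, {77, 78, 79, 80, 81}; each meets A ∖ {78}, so x IS a limit point.
  x = 79: opens ∋ x are {77, 78, 79, 80, 81}; each meets A ∖ {79}, so x IS a limit point.
  x = 80: opens ∋ x are {78, 80}, {77, 78, 80}, {77, 78, 79, 80, 81}; each meets A ∖ {80}, so x IS a limit point.
  x = 81: opens ∋ x are {77, 78, 79, 80, 81}; each meets A ∖ {81}, so x IS a limit point.
Collecting: A' = {78, 79, 80, 81}.


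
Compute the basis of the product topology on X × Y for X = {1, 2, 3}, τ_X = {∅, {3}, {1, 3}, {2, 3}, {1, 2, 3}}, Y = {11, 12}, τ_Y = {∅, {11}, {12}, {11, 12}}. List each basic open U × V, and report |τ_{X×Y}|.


Basis B = {∅ × ∅, {3} × {11}, {3} × {12}, {1, 3} × {11}, {1, 3} × {12}, {2, 3} × {11}, {2, 3} × {12}, {3} × {11, 12}, {1, 2, 3} × {11}, {1, 2, 3} × {12}, {1, 3} × {11, 12}, {2, 3} × {11, 12}, {1, 2, 3} × {11, 12}}; |τ_{X×Y}| = 25.

Enumerate products U × V with U ∈ τ_X, V ∈ τ_Y (deduplicated):
  ∅ × ∅ = {} (∅)
  {3} × {11} = {(3,11)}
  {3} × {12} = {(3,12)}
  {1, 3} × {11} = {(1,11), (3,11)}
  {1, 3} × {12} = {(1,12), (3,12)}
  {2, 3} × {11} = {(2,11), (3,11)}
  {2, 3} × {12} = {(2,12), (3,12)}
  {3} × {11, 12} = {(3,11), (3,12)}
  {1, 2, 3} × {11} = {(1,11), (2,11), (3,11)}
  {1, 2, 3} × {12} = {(1,12), (2,12), (3,12)}
  {1, 3} × {11, 12} = {(1,11), (1,12), (3,11), (3,12)}
  {2, 3} × {11, 12} = {(2,11), (2,12), (3,11), (3,12)}
  {1, 2, 3} × {11, 12} = {(1,11), (1,12), (2,11), (2,12), (3,11), (3,12)}
These 13 distinct sets form the basis B.
Close under arbitrary unions to get τ_{X×Y}; counting gives |τ_{X×Y}| = 25.


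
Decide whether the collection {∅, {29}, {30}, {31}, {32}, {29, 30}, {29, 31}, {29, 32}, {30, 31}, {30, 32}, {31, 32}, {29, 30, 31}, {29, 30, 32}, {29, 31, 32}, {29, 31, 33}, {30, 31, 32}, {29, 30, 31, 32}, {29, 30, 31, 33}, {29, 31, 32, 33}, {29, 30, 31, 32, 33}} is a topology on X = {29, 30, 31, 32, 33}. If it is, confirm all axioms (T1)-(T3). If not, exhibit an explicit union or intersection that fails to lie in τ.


τ IS a topology on X.

Axiom (T1): ∅ ∈ τ? Yes; X ∈ τ? Yes.
Axiom (T2/T3): check pairwise unions and intersections of members of τ.
All pairwise intersections and unions checked — each lies in τ. Therefore τ satisfies (T1), (T2), (T3): it IS a topology on X.


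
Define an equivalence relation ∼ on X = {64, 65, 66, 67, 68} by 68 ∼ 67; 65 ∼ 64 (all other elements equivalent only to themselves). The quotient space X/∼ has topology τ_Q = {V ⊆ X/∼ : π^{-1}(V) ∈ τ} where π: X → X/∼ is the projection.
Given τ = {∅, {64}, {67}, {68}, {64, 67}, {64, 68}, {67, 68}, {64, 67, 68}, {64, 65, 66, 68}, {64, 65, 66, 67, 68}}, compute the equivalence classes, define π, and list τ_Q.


X/∼ = {[64=65], [66], [67=68]}; |τ_Q| = 3.

Equivalence classes: [64=65], [66], [67=68].
Quotient map π: X → X/∼ sends 64 ↦ [64=65], 65 ↦ [64=65], 66 ↦ [66], 67 ↦ [67=68], 68 ↦ [67=68].
For each subset V ⊆ X/∼, compute π^{-1}(V) ⊆ X and check whether π^{-1}(V) ∈ τ. V is open in τ_Q iff π^{-1}(V) ∈ τ.
  V = {}: π^{-1}(V) = ∅ ∈ τ ✓.
  V = {[64=65]}: π^{-1}(V) = {64, 65} ∉ τ ✗.
  V = {[66]}: π^{-1}(V) = {66} ∉ τ ✗.
  V = {[64=65], [66]}: π^{-1}(V) = {64, 65, 66} ∉ τ ✗.
  V = {[67=68]}: π^{-1}(V) = {67, 68} ∈ τ ✓.
  V = {[64=65], [67=68]}: π^{-1}(V) = {64, 65, 67, 68} ∉ τ ✗.
  V = {[66], [67=68]}: π^{-1}(V) = {66, 67, 68} ∉ τ ✗.
  V = {[64=65], [66], [67=68]}: π^{-1}(V) = {64, 65, 66, 67, 68} ∈ τ ✓.
Open sets in the quotient: τ_Q = {{}, {[67=68]}, {[64=65], [66], [67=68]}} (3 elements).


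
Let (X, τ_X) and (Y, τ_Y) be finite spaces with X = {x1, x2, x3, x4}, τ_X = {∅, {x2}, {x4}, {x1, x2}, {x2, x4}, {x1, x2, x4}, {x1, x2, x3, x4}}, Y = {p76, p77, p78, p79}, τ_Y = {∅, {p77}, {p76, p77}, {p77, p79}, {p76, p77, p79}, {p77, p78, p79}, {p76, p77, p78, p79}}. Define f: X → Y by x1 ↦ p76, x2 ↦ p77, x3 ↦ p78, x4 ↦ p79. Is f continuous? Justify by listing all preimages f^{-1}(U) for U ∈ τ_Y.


f is NOT continuous.

Compute f^{-1}(U) for each U ∈ τ_Y:
  U = ∅: f^{-1}(U) = ∅ ∈ τ_X ✓.
  U = {p77}: f^{-1}(U) = {x2} ∈ τ_X ✓.
  U = {p76, p77}: f^{-1}(U) = {x1, x2} ∈ τ_X ✓.
  U = {p77, p79}: f^{-1}(U) = {x2, x4} ∈ τ_X ✓.
  U = {p76, p77, p79}: f^{-1}(U) = {x1, x2, x4} ∈ τ_X ✓.
  U = {p77, p78, p79}: f^{-1}(U) = {x2, x3, x4} ∉ τ_X ✗.
  U = {p76, p77, p78, p79}: f^{-1}(U) = {x1, x2, x3, x4} ∈ τ_X ✓.
Found U = {p77, p78, p79} with f^{-1}(U) = {x2, x3, x4} not in τ_X. Therefore f is NOT continuous.


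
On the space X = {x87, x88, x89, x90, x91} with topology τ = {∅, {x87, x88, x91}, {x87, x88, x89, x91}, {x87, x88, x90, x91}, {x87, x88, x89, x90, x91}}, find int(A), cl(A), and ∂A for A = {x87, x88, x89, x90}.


int(A) = ∅, cl(A) = {x87, x88, x89, x90, x91}, ∂A = {x87, x88, x89, x90, x91}.

Closed sets in (X, τ) are complements of opens:
  closed(X, τ) = {∅, {x89}, {x90}, {x89, x90}, {x87, x88, x89, x90, x91}}.
int(A) = ⋃ {U ∈ τ : U ⊆ A}. Opens contained in A: ∅.
Taking the union of these: int(A) = ∅.
cl(A) = ⋂ {C closed : A ⊆ C}. Closed sets containing A: {x87, x88, x89, x90, x91}.
Intersecting these: cl(A) = {x87, x88, x89, x90, x91}.
∂A = cl(A) ∖ int(A) = {x87, x88, x89, x90, x91} ∖ ∅ = {x87, x88, x89, x90, x91}.


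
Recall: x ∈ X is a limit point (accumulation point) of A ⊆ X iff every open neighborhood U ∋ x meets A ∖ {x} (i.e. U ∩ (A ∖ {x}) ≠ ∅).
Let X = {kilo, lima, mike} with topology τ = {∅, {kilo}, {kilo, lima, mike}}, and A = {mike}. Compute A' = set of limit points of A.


A' = {lima}

For each x ∈ X, list the open sets U ∈ τ with x ∈ U, then check whether U ∩ (A ∖ {x}) ≠ ∅ for every such U.
  x = kilo: open {kilo} ∋ x has {kilo} ∩ (A ∖ {kilo}) = ∅, so x is NOT a limit point.
  x = lima: opens ∋ x are {kilo, lima, mike}; each meets A ∖ {lima}, so x IS a limit point.
  x = mike: open {kilo, lima, mike} ∋ x has {kilo, lima, mike} ∩ (A ∖ {mike}) = ∅, so x is NOT a limit point.
Collecting: A' = {lima}.


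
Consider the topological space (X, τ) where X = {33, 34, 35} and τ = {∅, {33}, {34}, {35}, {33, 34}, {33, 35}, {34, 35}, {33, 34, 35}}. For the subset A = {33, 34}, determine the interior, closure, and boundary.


int(A) = {33, 34}, cl(A) = {33, 34}, ∂A = ∅.

Closed sets in (X, τ) are complements of opens:
  closed(X, τ) = {∅, {33}, {34}, {35}, {33, 34}, {33, 35}, {34, 35}, {33, 34, 35}}.
int(A) = ⋃ {U ∈ τ : U ⊆ A}. Opens contained in A: ∅, {33}, {34}, {33, 34}.
Taking the union of these: int(A) = {33, 34}.
cl(A) = ⋂ {C closed : A ⊆ C}. Closed sets containing A: {33, 34}, {33, 34, 35}.
Intersecting these: cl(A) = {33, 34}.
∂A = cl(A) ∖ int(A) = {33, 34} ∖ {33, 34} = ∅.


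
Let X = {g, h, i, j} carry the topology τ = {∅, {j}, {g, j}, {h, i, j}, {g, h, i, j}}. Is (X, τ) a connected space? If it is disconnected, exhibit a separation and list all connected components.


(X, τ) is connected.

Find clopen sets (U ∈ τ with X ∖ U ∈ τ):
  U = ∅, X ∖ U = {g, h, i, j} — both open, so U is clopen.
  U = {g, h, i, j}, X ∖ U = ∅ — both open, so U is clopen.
Only trivial clopens (∅ and X) exist, so (X, τ) is connected.
Compute connected components by grouping points that agree on all clopens:
  component: {g, h, i, j}


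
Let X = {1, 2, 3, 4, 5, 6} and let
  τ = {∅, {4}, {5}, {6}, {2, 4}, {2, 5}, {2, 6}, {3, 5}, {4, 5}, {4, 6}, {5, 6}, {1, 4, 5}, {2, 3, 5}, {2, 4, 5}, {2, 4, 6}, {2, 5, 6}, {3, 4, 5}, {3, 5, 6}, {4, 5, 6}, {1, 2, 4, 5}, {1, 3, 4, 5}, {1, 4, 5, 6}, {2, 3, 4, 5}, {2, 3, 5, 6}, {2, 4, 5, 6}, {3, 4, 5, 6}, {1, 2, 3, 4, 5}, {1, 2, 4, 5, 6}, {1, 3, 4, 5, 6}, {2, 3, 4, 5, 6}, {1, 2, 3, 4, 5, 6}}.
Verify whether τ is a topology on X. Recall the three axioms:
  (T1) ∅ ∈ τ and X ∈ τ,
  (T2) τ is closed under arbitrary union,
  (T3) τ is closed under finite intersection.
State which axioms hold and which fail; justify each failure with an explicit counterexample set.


τ is NOT a topology on X.

Axiom (T1): ∅ ∈ τ? Yes; X ∈ τ? Yes.
Axiom (T2/T3): check pairwise unions and intersections of members of τ.
Counterexample for (T3): {2, 4} ∩ {2, 5} = {2} ∉ τ. Therefore τ is NOT a topology.


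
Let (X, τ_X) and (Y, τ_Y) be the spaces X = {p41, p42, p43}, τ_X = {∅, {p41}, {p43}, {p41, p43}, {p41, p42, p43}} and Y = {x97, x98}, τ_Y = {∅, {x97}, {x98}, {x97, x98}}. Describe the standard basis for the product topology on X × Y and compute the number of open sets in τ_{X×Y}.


Basis B = {∅ × ∅, {p41} × {x97}, {p41} × {x98}, {p43} × {x97}, {p43} × {x98}, {p41} × {x97, x98}, {p41, p43} × {x97}, {p41, p43} × {x98}, {p43} × {x97, x98}, {p41, p42, p43} × {x97}, {p41, p42, p43} × {x98}, {p41, p43} × {x97, x98}, {p41, p42, p43} × {x97, x98}}; |τ_{X×Y}| = 25.

Enumerate products U × V with U ∈ τ_X, V ∈ τ_Y (deduplicated):
  ∅ × ∅ = {} (∅)
  {p41} × {x97} = {(p41,x97)}
  {p41} × {x98} = {(p41,x98)}
  {p43} × {x97} = {(p43,x97)}
  {p43} × {x98} = {(p43,x98)}
  {p41} × {x97, x98} = {(p41,x97), (p41,x98)}
  {p41, p43} × {x97} = {(p41,x97), (p43,x97)}
  {p41, p43} × {x98} = {(p41,x98), (p43,x98)}
  {p43} × {x97, x98} = {(p43,x97), (p43,x98)}
  {p41, p42, p43} × {x97} = {(p41,x97), (p42,x97), (p43,x97)}
  {p41, p42, p43} × {x98} = {(p41,x98), (p42,x98), (p43,x98)}
  {p41, p43} × {x97, x98} = {(p41,x97), (p41,x98), (p43,x97), (p43,x98)}
  {p41, p42, p43} × {x97, x98} = {(p41,x97), (p41,x98), (p42,x97), (p42,x98), (p43,x97), (p43,x98)}
These 13 distinct sets form the basis B.
Close under arbitrary unions to get τ_{X×Y}; counting gives |τ_{X×Y}| = 25.


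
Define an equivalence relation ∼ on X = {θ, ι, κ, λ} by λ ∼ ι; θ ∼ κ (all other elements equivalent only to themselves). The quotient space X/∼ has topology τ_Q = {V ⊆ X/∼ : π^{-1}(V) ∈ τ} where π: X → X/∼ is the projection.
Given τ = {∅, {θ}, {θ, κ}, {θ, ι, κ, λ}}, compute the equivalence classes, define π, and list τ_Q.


X/∼ = {[θ=κ], [ι=λ]}; |τ_Q| = 3.

Equivalence classes: [θ=κ], [ι=λ].
Quotient map π: X → X/∼ sends θ ↦ [θ=κ], ι ↦ [ι=λ], κ ↦ [θ=κ], λ ↦ [ι=λ].
For each subset V ⊆ X/∼, compute π^{-1}(V) ⊆ X and check whether π^{-1}(V) ∈ τ. V is open in τ_Q iff π^{-1}(V) ∈ τ.
  V = {}: π^{-1}(V) = ∅ ∈ τ ✓.
  V = {[θ=κ]}: π^{-1}(V) = {θ, κ} ∈ τ ✓.
  V = {[ι=λ]}: π^{-1}(V) = {ι, λ} ∉ τ ✗.
  V = {[θ=κ], [ι=λ]}: π^{-1}(V) = {θ, ι, κ, λ} ∈ τ ✓.
Open sets in the quotient: τ_Q = {{}, {[θ=κ]}, {[θ=κ], [ι=λ]}} (3 elements).


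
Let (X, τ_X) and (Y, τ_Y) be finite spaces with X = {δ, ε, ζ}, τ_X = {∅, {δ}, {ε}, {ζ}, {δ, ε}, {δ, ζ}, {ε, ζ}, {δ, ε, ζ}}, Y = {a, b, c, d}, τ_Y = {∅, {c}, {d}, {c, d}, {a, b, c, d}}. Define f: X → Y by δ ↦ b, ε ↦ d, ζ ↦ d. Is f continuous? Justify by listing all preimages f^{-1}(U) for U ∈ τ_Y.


f IS continuous.

Compute f^{-1}(U) for each U ∈ τ_Y:
  U = ∅: f^{-1}(U) = ∅ ∈ τ_X ✓.
  U = {c}: f^{-1}(U) = ∅ ∈ τ_X ✓.
  U = {d}: f^{-1}(U) = {ε, ζ} ∈ τ_X ✓.
  U = {c, d}: f^{-1}(U) = {ε, ζ} ∈ τ_X ✓.
  U = {a, b, c, d}: f^{-1}(U) = {δ, ε, ζ} ∈ τ_X ✓.
Every preimage lies in τ_X, so f IS continuous.


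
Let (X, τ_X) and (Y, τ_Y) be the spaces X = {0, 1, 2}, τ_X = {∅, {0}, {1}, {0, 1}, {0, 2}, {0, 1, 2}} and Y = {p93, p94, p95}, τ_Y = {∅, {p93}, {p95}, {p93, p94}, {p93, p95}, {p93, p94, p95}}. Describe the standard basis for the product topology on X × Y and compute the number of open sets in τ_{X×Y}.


Basis B = {∅ × ∅, {0} × {p93}, {0} × {p95}, {1} × {p93}, {1} × {p95}, {0} × {p93, p94}, {0} × {p93, p95}, {0, 1} × {p93}, {0, 2} × {p93}, {0, 1} × {p95}, {0, 2} × {p95}, {1} × {p93, p94}, {1} × {p93, p95}, {0} × {p93, p94, p95}, {0, 1, 2} × {p93}, {0, 1, 2} × {p95}, {1} × {p93, p94, p95}, {0, 1} × {p93, p94}, {0, 2} × {p93, p94}, {0, 1} × {p93, p95}, {0, 2} × {p93, p95}, {0, 1} × {p93, p94, p95}, {0, 2} × {p93, p94, p95}, {0, 1, 2} × {p93, p94}, {0, 1, 2} × {p93, p95}, {0, 1, 2} × {p93, p94, p95}}; |τ_{X×Y}| = 108.

Enumerate products U × V with U ∈ τ_X, V ∈ τ_Y (deduplicated):
  ∅ × ∅ = {} (∅)
  {0} × {p93} = {(0,p93)}
  {0} × {p95} = {(0,p95)}
  {1} × {p93} = {(1,p93)}
  {1} × {p95} = {(1,p95)}
  {0} × {p93, p94} = {(0,p93), (0,p94)}
  {0} × {p93, p95} = {(0,p93), (0,p95)}
  {0, 1} × {p93} = {(0,p93), (1,p93)}
  {0, 2} × {p93} = {(0,p93), (2,p93)}
  {0, 1} × {p95} = {(0,p95), (1,p95)}
  {0, 2} × {p95} = {(0,p95), (2,p95)}
  {1} × {p93, p94} = {(1,p93), (1,p94)}
  {1} × {p93, p95} = {(1,p93), (1,p95)}
  {0} × {p93, p94, p95} = {(0,p93), (0,p94), (0,p95)}
  {0, 1, 2} × {p93} = {(0,p93), (1,p93), (2,p93)}
  {0, 1, 2} × {p95} = {(0,p95), (1,p95), (2,p95)}
  {1} × {p93, p94, p95} = {(1,p93), (1,p94), (1,p95)}
  {0, 1} × {p93, p94} = {(0,p93), (0,p94), (1,p93), (1,p94)}
  {0, 2} × {p93, p94} = {(0,p93), (0,p94), (2,p93), (2,p94)}
  {0, 1} × {p93, p95} = {(0,p93), (0,p95), (1,p93), (1,p95)}
  {0, 2} × {p93, p95} = {(0,p93), (0,p95), (2,p93), (2,p95)}
  {0, 1} × {p93, p94, p95} = {(0,p93), (0,p94), (0,p95), (1,p93), (1,p94), (1,p95)}
  {0, 2} × {p93, p94, p95} = {(0,p93), (0,p94), (0,p95), (2,p93), (2,p94), (2,p95)}
  {0, 1, 2} × {p93, p94} = {(0,p93), (0,p94), (1,p93), (1,p94), (2,p93), (2,p94)}
  {0, 1, 2} × {p93, p95} = {(0,p93), (0,p95), (1,p93), (1,p95), (2,p93), (2,p95)}
  {0, 1, 2} × {p93, p94, p95} = {(0,p93), (0,p94), (0,p95), (1,p93), (1,p94), (1,p95), (2,p93), (2,p94), (2,p95)}
These 26 distinct sets form the basis B.
Close under arbitrary unions to get τ_{X×Y}; counting gives |τ_{X×Y}| = 108.


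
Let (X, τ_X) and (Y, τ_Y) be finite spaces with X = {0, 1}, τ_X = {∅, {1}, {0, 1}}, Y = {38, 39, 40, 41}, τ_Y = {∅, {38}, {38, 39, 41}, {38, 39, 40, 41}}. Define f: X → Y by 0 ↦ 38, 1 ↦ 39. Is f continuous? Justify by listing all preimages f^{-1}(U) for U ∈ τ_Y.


f is NOT continuous.

Compute f^{-1}(U) for each U ∈ τ_Y:
  U = ∅: f^{-1}(U) = ∅ ∈ τ_X ✓.
  U = {38}: f^{-1}(U) = {0} ∉ τ_X ✗.
  U = {38, 39, 41}: f^{-1}(U) = {0, 1} ∈ τ_X ✓.
  U = {38, 39, 40, 41}: f^{-1}(U) = {0, 1} ∈ τ_X ✓.
Found U = {38} with f^{-1}(U) = {0} not in τ_X. Therefore f is NOT continuous.


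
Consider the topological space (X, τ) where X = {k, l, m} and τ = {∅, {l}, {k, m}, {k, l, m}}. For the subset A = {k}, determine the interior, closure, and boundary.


int(A) = ∅, cl(A) = {k, m}, ∂A = {k, m}.

Closed sets in (X, τ) are complements of opens:
  closed(X, τ) = {∅, {l}, {k, m}, {k, l, m}}.
int(A) = ⋃ {U ∈ τ : U ⊆ A}. Opens contained in A: ∅.
Taking the union of these: int(A) = ∅.
cl(A) = ⋂ {C closed : A ⊆ C}. Closed sets containing A: {k, m}, {k, l, m}.
Intersecting these: cl(A) = {k, m}.
∂A = cl(A) ∖ int(A) = {k, m} ∖ ∅ = {k, m}.


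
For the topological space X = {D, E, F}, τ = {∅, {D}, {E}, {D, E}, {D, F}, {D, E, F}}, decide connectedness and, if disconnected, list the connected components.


(X, τ) is disconnected; components = [{E}, {D, F}].

Find clopen sets (U ∈ τ with X ∖ U ∈ τ):
  U = ∅, X ∖ U = {D, E, F} — both open, so U is clopen.
  U = {E}, X ∖ U = {D, F} — both open, so U is clopen.
  U = {D, F}, X ∖ U = {E} — both open, so U is clopen.
  U = {D, E, F}, X ∖ U = ∅ — both open, so U is clopen.
Nontrivial clopen(s) exist: e.g. {D, F}. So (X, τ) is disconnected.
Compute connected components by grouping points that agree on all clopens:
  component: {E}
  component: {D, F}


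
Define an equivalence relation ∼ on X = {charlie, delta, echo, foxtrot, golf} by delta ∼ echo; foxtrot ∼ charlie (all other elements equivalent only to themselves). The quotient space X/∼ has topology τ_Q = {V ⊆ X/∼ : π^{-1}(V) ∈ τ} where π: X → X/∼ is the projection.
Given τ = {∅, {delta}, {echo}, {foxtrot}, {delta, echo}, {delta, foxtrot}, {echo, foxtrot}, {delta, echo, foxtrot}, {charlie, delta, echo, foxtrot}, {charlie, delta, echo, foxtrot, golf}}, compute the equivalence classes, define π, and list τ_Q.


X/∼ = {[charlie=foxtrot], [delta=echo], [golf]}; |τ_Q| = 4.

Equivalence classes: [charlie=foxtrot], [delta=echo], [golf].
Quotient map π: X → X/∼ sends charlie ↦ [charlie=foxtrot], delta ↦ [delta=echo], echo ↦ [delta=echo], foxtrot ↦ [charlie=foxtrot], golf ↦ [golf].
For each subset V ⊆ X/∼, compute π^{-1}(V) ⊆ X and check whether π^{-1}(V) ∈ τ. V is open in τ_Q iff π^{-1}(V) ∈ τ.
  V = {}: π^{-1}(V) = ∅ ∈ τ ✓.
  V = {[charlie=foxtrot]}: π^{-1}(V) = {charlie, foxtrot} ∉ τ ✗.
  V = {[delta=echo]}: π^{-1}(V) = {delta, echo} ∈ τ ✓.
  V = {[charlie=foxtrot], [delta=echo]}: π^{-1}(V) = {charlie, delta, echo, foxtrot} ∈ τ ✓.
  V = {[golf]}: π^{-1}(V) = {golf} ∉ τ ✗.
  V = {[charlie=foxtrot], [golf]}: π^{-1}(V) = {charlie, foxtrot, golf} ∉ τ ✗.
  V = {[delta=echo], [golf]}: π^{-1}(V) = {delta, echo, golf} ∉ τ ✗.
  V = {[charlie=foxtrot], [delta=echo], [golf]}: π^{-1}(V) = {charlie, delta, echo, foxtrot, golf} ∈ τ ✓.
Open sets in the quotient: τ_Q = {{}, {[delta=echo]}, {[charlie=foxtrot], [delta=echo]}, {[charlie=foxtrot], [delta=echo], [golf]}} (4 elements).


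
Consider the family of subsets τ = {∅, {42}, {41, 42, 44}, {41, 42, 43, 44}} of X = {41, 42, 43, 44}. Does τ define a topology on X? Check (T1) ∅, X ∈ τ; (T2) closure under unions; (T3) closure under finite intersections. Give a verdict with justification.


τ IS a topology on X.

Axiom (T1): ∅ ∈ τ? Yes; X ∈ τ? Yes.
Axiom (T2/T3): check pairwise unions and intersections of members of τ.
All pairwise intersections and unions checked — each lies in τ. Therefore τ satisfies (T1), (T2), (T3): it IS a topology on X.


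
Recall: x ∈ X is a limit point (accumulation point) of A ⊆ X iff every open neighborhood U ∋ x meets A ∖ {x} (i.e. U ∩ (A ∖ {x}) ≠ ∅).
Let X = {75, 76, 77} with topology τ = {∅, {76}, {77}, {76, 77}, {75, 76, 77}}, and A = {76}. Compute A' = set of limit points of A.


A' = {75}

For each x ∈ X, list the open sets U ∈ τ with x ∈ U, then check whether U ∩ (A ∖ {x}) ≠ ∅ for every such U.
  x = 75: opens ∋ x are {75, 76, 77}; each meets A ∖ {75}, so x IS a limit point.
  x = 76: open {76} ∋ x has {76} ∩ (A ∖ {76}) = ∅, so x is NOT a limit point.
  x = 77: open {77} ∋ x has {77} ∩ (A ∖ {77}) = ∅, so x is NOT a limit point.
Collecting: A' = {75}.


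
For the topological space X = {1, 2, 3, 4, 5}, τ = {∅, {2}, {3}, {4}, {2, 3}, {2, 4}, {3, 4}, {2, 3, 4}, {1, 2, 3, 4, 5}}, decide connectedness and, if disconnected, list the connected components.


(X, τ) is connected.

Find clopen sets (U ∈ τ with X ∖ U ∈ τ):
  U = ∅, X ∖ U = {1, 2, 3, 4, 5} — both open, so U is clopen.
  U = {1, 2, 3, 4, 5}, X ∖ U = ∅ — both open, so U is clopen.
Only trivial clopens (∅ and X) exist, so (X, τ) is connected.
Compute connected components by grouping points that agree on all clopens:
  component: {1, 2, 3, 4, 5}


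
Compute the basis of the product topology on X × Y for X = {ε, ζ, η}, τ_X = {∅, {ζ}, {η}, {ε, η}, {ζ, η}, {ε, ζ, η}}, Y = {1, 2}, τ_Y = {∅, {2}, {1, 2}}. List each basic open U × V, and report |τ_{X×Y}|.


Basis B = {∅ × ∅, {ζ} × {2}, {η} × {2}, {ε, η} × {2}, {ζ} × {1, 2}, {ζ, η} × {2}, {η} × {1, 2}, {ε, ζ, η} × {2}, {ε, η} × {1, 2}, {ζ, η} × {1, 2}, {ε, ζ, η} × {1, 2}}; |τ_{X×Y}| = 18.

Enumerate products U × V with U ∈ τ_X, V ∈ τ_Y (deduplicated):
  ∅ × ∅ = {} (∅)
  {ζ} × {2} = {(ζ,2)}
  {η} × {2} = {(η,2)}
  {ε, η} × {2} = {(ε,2), (η,2)}
  {ζ} × {1, 2} = {(ζ,1), (ζ,2)}
  {ζ, η} × {2} = {(ζ,2), (η,2)}
  {η} × {1, 2} = {(η,1), (η,2)}
  {ε, ζ, η} × {2} = {(ε,2), (ζ,2), (η,2)}
  {ε, η} × {1, 2} = {(ε,1), (ε,2), (η,1), (η,2)}
  {ζ, η} × {1, 2} = {(ζ,1), (ζ,2), (η,1), (η,2)}
  {ε, ζ, η} × {1, 2} = {(ε,1), (ε,2), (ζ,1), (ζ,2), (η,1), (η,2)}
These 11 distinct sets form the basis B.
Close under arbitrary unions to get τ_{X×Y}; counting gives |τ_{X×Y}| = 18.


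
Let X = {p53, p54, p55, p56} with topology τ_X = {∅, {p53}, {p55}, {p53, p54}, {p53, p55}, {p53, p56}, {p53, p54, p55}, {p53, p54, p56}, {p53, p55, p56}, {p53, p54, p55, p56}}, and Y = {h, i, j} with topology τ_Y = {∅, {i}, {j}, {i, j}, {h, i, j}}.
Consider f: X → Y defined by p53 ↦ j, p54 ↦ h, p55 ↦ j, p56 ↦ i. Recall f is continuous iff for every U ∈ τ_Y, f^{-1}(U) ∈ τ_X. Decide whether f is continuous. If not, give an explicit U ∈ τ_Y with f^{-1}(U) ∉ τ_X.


f is NOT continuous.

Compute f^{-1}(U) for each U ∈ τ_Y:
  U = ∅: f^{-1}(U) = ∅ ∈ τ_X ✓.
  U = {i}: f^{-1}(U) = {p56} ∉ τ_X ✗.
  U = {j}: f^{-1}(U) = {p53, p55} ∈ τ_X ✓.
  U = {i, j}: f^{-1}(U) = {p53, p55, p56} ∈ τ_X ✓.
  U = {h, i, j}: f^{-1}(U) = {p53, p54, p55, p56} ∈ τ_X ✓.
Found U = {i} with f^{-1}(U) = {p56} not in τ_X. Therefore f is NOT continuous.


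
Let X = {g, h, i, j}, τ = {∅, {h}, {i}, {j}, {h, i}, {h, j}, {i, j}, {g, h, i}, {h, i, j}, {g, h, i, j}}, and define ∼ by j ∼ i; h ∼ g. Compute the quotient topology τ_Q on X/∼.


X/∼ = {[g=h], [i=j]}; |τ_Q| = 3.

Equivalence classes: [g=h], [i=j].
Quotient map π: X → X/∼ sends g ↦ [g=h], h ↦ [g=h], i ↦ [i=j], j ↦ [i=j].
For each subset V ⊆ X/∼, compute π^{-1}(V) ⊆ X and check whether π^{-1}(V) ∈ τ. V is open in τ_Q iff π^{-1}(V) ∈ τ.
  V = {}: π^{-1}(V) = ∅ ∈ τ ✓.
  V = {[g=h]}: π^{-1}(V) = {g, h} ∉ τ ✗.
  V = {[i=j]}: π^{-1}(V) = {i, j} ∈ τ ✓.
  V = {[g=h], [i=j]}: π^{-1}(V) = {g, h, i, j} ∈ τ ✓.
Open sets in the quotient: τ_Q = {{}, {[i=j]}, {[g=h], [i=j]}} (3 elements).


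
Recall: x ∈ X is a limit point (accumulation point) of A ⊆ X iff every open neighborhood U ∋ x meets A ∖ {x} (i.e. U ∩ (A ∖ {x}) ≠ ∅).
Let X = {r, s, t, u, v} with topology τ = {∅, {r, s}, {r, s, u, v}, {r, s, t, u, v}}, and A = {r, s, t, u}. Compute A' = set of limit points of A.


A' = {r, s, t, u, v}

For each x ∈ X, list the open sets U ∈ τ with x ∈ U, then check whether U ∩ (A ∖ {x}) ≠ ∅ for every such U.
  x = r: opens ∋ x are {r, s}, {r, s, u, v}, {r, s, t, u, v}; each meets A ∖ {r}, so x IS a limit point.
  x = s: opens ∋ x are {r, s}, {r, s, u, v}, {r, s, t, u, v}; each meets A ∖ {s}, so x IS a limit point.
  x = t: opens ∋ x are {r, s, t, u, v}; each meets A ∖ {t}, so x IS a limit point.
  x = u: opens ∋ x are {r, s, u, v}, {r, s, t, u, v}; each meets A ∖ {u}, so x IS a limit point.
  x = v: opens ∋ x are {r, s, u, v}, {r, s, t, u, v}; each meets A ∖ {v}, so x IS a limit point.
Collecting: A' = {r, s, t, u, v}.


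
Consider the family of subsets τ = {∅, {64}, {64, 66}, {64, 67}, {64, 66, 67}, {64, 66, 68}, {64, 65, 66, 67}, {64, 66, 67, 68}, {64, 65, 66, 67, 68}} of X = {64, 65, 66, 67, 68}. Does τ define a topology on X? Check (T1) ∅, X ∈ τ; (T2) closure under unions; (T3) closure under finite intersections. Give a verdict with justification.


τ IS a topology on X.

Axiom (T1): ∅ ∈ τ? Yes; X ∈ τ? Yes.
Axiom (T2/T3): check pairwise unions and intersections of members of τ.
All pairwise intersections and unions checked — each lies in τ. Therefore τ satisfies (T1), (T2), (T3): it IS a topology on X.


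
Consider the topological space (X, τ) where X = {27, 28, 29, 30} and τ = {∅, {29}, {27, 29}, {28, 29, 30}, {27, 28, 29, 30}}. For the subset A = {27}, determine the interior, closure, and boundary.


int(A) = ∅, cl(A) = {27}, ∂A = {27}.

Closed sets in (X, τ) are complements of opens:
  closed(X, τ) = {∅, {27}, {28, 30}, {27, 28, 30}, {27, 28, 29, 30}}.
int(A) = ⋃ {U ∈ τ : U ⊆ A}. Opens contained in A: ∅.
Taking the union of these: int(A) = ∅.
cl(A) = ⋂ {C closed : A ⊆ C}. Closed sets containing A: {27}, {27, 28, 30}, {27, 28, 29, 30}.
Intersecting these: cl(A) = {27}.
∂A = cl(A) ∖ int(A) = {27} ∖ ∅ = {27}.


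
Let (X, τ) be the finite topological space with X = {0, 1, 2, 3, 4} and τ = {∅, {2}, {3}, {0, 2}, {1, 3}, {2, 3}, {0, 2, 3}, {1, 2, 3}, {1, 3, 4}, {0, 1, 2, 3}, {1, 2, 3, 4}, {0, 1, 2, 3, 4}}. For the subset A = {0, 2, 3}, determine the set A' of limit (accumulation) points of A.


A' = {0, 1, 4}

For each x ∈ X, list the open sets U ∈ τ with x ∈ U, then check whether U ∩ (A ∖ {x}) ≠ ∅ for every such U.
  x = 0: opens ∋ x are {0, 2}, {0, 2, 3}, {0, 1, 2, 3}, {0, 1, 2, 3, 4}; each meets A ∖ {0}, so x IS a limit point.
  x = 1: opens ∋ x are {1, 3}, {1, 2, 3}, {1, 3, 4}, {0, 1, 2, 3}, {1, 2, 3, 4}, {0, 1, 2, 3, 4}; each meets A ∖ {1}, so x IS a limit point.
  x = 2: open {2} ∋ x has {2} ∩ (A ∖ {2}) = ∅, so x is NOT a limit point.
  x = 3: open {3} ∋ x has {3} ∩ (A ∖ {3}) = ∅, so x is NOT a limit point.
  x = 4: opens ∋ x are {1, 3, 4}, {1, 2, 3, 4}, {0, 1, 2, 3, 4}; each meets A ∖ {4}, so x IS a limit point.
Collecting: A' = {0, 1, 4}.


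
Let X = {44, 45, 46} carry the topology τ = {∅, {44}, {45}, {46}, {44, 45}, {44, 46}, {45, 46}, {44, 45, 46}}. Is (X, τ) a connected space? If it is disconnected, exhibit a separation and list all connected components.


(X, τ) is disconnected; components = [{44}, {45}, {46}].

Find clopen sets (U ∈ τ with X ∖ U ∈ τ):
  U = ∅, X ∖ U = {44, 45, 46} — both open, so U is clopen.
  U = {44}, X ∖ U = {45, 46} — both open, so U is clopen.
  U = {45}, X ∖ U = {44, 46} — both open, so U is clopen.
  U = {46}, X ∖ U = {44, 45} — both open, so U is clopen.
  U = {44, 45}, X ∖ U = {46} — both open, so U is clopen.
  U = {44, 46}, X ∖ U = {45} — both open, so U is clopen.
  U = {45, 46}, X ∖ U = {44} — both open, so U is clopen.
  U = {44, 45, 46}, X ∖ U = ∅ — both open, so U is clopen.
Nontrivial clopen(s) exist: e.g. {44}. So (X, τ) is disconnected.
Compute connected components by grouping points that agree on all clopens:
  component: {44}
  component: {45}
  component: {46}


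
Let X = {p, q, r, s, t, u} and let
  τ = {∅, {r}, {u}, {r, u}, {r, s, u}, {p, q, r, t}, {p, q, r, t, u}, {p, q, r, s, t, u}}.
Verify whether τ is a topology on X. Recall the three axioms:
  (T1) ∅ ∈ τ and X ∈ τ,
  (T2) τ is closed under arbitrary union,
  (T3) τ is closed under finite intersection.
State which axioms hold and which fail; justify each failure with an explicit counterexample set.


τ IS a topology on X.

Axiom (T1): ∅ ∈ τ? Yes; X ∈ τ? Yes.
Axiom (T2/T3): check pairwise unions and intersections of members of τ.
All pairwise intersections and unions checked — each lies in τ. Therefore τ satisfies (T1), (T2), (T3): it IS a topology on X.


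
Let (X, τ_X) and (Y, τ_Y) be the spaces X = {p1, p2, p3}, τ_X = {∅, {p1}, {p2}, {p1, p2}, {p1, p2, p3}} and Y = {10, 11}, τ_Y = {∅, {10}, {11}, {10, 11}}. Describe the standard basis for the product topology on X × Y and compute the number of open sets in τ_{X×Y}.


Basis B = {∅ × ∅, {p1} × {10}, {p1} × {11}, {p2} × {10}, {p2} × {11}, {p1} × {10, 11}, {p1, p2} × {10}, {p1, p2} × {11}, {p2} × {10, 11}, {p1, p2, p3} × {10}, {p1, p2, p3} × {11}, {p1, p2} × {10, 11}, {p1, p2, p3} × {10, 11}}; |τ_{X×Y}| = 25.

Enumerate products U × V with U ∈ τ_X, V ∈ τ_Y (deduplicated):
  ∅ × ∅ = {} (∅)
  {p1} × {10} = {(p1,10)}
  {p1} × {11} = {(p1,11)}
  {p2} × {10} = {(p2,10)}
  {p2} × {11} = {(p2,11)}
  {p1} × {10, 11} = {(p1,10), (p1,11)}
  {p1, p2} × {10} = {(p1,10), (p2,10)}
  {p1, p2} × {11} = {(p1,11), (p2,11)}
  {p2} × {10, 11} = {(p2,10), (p2,11)}
  {p1, p2, p3} × {10} = {(p1,10), (p2,10), (p3,10)}
  {p1, p2, p3} × {11} = {(p1,11), (p2,11), (p3,11)}
  {p1, p2} × {10, 11} = {(p1,10), (p1,11), (p2,10), (p2,11)}
  {p1, p2, p3} × {10, 11} = {(p1,10), (p1,11), (p2,10), (p2,11), (p3,10), (p3,11)}
These 13 distinct sets form the basis B.
Close under arbitrary unions to get τ_{X×Y}; counting gives |τ_{X×Y}| = 25.


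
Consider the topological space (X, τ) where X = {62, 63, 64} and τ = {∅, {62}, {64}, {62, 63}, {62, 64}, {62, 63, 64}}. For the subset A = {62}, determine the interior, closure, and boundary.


int(A) = {62}, cl(A) = {62, 63}, ∂A = {63}.

Closed sets in (X, τ) are complements of opens:
  closed(X, τ) = {∅, {63}, {64}, {62, 63}, {63, 64}, {62, 63, 64}}.
int(A) = ⋃ {U ∈ τ : U ⊆ A}. Opens contained in A: ∅, {62}.
Taking the union of these: int(A) = {62}.
cl(A) = ⋂ {C closed : A ⊆ C}. Closed sets containing A: {62, 63}, {62, 63, 64}.
Intersecting these: cl(A) = {62, 63}.
∂A = cl(A) ∖ int(A) = {62, 63} ∖ {62} = {63}.


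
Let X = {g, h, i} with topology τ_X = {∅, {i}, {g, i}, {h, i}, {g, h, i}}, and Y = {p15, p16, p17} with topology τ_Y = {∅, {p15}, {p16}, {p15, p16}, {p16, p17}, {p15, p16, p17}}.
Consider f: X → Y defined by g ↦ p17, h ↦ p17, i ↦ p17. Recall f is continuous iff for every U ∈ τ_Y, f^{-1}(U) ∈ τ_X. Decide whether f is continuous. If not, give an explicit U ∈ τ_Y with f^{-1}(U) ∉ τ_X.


f IS continuous.

Compute f^{-1}(U) for each U ∈ τ_Y:
  U = ∅: f^{-1}(U) = ∅ ∈ τ_X ✓.
  U = {p15}: f^{-1}(U) = ∅ ∈ τ_X ✓.
  U = {p16}: f^{-1}(U) = ∅ ∈ τ_X ✓.
  U = {p15, p16}: f^{-1}(U) = ∅ ∈ τ_X ✓.
  U = {p16, p17}: f^{-1}(U) = {g, h, i} ∈ τ_X ✓.
  U = {p15, p16, p17}: f^{-1}(U) = {g, h, i} ∈ τ_X ✓.
Every preimage lies in τ_X, so f IS continuous.
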